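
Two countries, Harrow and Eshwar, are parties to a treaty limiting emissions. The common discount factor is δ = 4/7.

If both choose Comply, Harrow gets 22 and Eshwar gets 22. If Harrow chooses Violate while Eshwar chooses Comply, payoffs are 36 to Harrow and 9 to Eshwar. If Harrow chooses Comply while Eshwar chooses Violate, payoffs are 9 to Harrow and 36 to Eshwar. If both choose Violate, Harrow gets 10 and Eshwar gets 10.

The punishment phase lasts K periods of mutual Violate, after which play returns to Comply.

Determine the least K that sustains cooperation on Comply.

Need Σ_{k=1}^{K} δ^k ≥ (36−22)/(22−10) = 1.1667 at δ = 4/7.
At K = 3 the sum is 1.0845 < 1.1667; at K = 4 it is 1.1912 ≥ 1.1667.
So the minimum punishment length is K = 4.

4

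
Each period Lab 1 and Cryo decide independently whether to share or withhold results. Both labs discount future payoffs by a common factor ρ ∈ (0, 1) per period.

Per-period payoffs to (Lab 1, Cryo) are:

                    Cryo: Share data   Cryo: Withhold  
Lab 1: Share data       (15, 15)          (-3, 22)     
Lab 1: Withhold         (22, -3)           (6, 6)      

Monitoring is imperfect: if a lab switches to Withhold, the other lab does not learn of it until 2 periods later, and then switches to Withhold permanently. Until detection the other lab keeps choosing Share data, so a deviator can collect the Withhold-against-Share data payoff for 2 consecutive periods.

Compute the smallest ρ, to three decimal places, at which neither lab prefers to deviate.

A deviator earns 22 for 2 periods, then 6 forever; cooperating earns 15 forever. Multiplying the IC by (1−ρ):
15 ≥ 22(1−ρ^2) + 6ρ^2, so 16·ρ^2 ≥ 7 and ρ^2 ≥ 7/16.
ρ ≥ (7/16)^(1/2) ≈ 0.661.

0.661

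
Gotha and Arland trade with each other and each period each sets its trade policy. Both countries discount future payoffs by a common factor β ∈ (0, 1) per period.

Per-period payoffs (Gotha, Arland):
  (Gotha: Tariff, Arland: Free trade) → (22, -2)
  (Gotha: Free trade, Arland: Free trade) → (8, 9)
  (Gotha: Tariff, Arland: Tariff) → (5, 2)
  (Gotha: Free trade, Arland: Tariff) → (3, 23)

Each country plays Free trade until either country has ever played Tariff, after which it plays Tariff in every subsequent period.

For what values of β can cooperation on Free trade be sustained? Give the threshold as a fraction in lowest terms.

14/17

Gotha: cooperation gives 8 each period; deviation gives 22 once then 5 forever.
  8/(1−β) ≥ 22 + 5β/(1−β) ⇒ β ≥ 14/17.
Arland: cooperation gives 9 each period; deviation gives 23 once then 2 forever.
  β ≥ 14/21 = 2/3.
Both must hold, so the binding constraint is Gotha's: β ≥ 14/17.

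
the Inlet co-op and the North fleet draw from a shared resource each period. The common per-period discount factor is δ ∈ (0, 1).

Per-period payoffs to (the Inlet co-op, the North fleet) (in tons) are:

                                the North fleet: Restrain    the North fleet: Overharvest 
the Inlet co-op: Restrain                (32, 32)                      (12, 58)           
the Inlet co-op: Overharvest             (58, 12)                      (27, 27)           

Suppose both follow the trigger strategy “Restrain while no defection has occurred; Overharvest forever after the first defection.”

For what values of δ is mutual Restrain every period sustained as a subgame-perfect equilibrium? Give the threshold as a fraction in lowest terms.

Cooperation forever yields 32 each period: 32/(1−δ).
Deviating yields 58 once, then 27 forever: 58 + 27δ/(1−δ).
No profitable deviation requires 32/(1−δ) ≥ 58 + 27δ/(1−δ).
Multiplying by (1−δ): 32 ≥ 58(1−δ) + 27δ = 58 − 31δ.
So 31δ ≥ 26, i.e. δ ≥ 26/31.

26/31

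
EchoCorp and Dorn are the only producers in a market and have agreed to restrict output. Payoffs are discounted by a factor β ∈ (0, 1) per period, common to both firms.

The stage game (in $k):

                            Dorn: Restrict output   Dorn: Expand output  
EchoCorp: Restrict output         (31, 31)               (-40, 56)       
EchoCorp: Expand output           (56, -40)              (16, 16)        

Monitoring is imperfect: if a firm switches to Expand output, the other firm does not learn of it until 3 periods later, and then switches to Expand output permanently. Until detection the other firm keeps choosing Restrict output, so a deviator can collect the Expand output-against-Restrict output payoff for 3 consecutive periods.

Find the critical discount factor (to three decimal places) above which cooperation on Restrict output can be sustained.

The best deviation is to choose Expand output for all 3 undetected periods, earning 56 each, then 16 forever once detected.
Deviation value: 56(1−β^3)/(1−β) + 16β^3/(1−β); cooperation value: 31/(1−β).
IC: 31 ≥ 56(1−β^3) + 16β^3 = 56 − 40β^3.
So β^3 ≥ 25/40 = 5/8, giving β ≥ (5/8)^(1/3) ≈ 0.855.

0.855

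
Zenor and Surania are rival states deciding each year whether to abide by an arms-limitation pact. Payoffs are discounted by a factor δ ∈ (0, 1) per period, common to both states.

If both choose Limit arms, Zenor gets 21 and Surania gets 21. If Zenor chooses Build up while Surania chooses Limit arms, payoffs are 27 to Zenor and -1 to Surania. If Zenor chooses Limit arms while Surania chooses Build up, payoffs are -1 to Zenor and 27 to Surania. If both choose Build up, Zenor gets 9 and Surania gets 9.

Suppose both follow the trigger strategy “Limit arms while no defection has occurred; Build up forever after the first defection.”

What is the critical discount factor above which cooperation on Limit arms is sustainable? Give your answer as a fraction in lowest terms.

21/(1−δ) ≥ 27 + 9δ/(1−δ)
21 ≥ 27 − 18δ
δ ≥ 6/18 = 1/3.

1/3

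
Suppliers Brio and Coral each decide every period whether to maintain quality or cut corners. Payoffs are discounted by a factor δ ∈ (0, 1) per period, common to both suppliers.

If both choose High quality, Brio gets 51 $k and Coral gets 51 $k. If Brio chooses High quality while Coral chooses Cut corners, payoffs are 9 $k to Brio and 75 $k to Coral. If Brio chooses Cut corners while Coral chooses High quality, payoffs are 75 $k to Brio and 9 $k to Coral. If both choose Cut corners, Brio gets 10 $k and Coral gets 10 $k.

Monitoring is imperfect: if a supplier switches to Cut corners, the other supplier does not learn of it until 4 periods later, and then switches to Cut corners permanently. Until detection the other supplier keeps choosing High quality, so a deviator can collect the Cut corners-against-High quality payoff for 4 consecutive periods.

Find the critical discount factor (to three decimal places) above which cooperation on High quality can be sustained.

Deviating for the 4 undetected periods gains 75−51 = 24 per period over cooperation, then loses 51−10 = 41 per period forever once punishment starts.
Gain: 24(1 + δ + … + δ^3); loss: 41·δ^4/(1−δ).
No profitable deviation ⇔ 24(1−δ^4) ≤ 41·δ^4, i.e. δ^4 ≥ 24/(24+41) = 24/65.
Hence δ ≥ (24/65)^(1/4) ≈ 0.780.

0.780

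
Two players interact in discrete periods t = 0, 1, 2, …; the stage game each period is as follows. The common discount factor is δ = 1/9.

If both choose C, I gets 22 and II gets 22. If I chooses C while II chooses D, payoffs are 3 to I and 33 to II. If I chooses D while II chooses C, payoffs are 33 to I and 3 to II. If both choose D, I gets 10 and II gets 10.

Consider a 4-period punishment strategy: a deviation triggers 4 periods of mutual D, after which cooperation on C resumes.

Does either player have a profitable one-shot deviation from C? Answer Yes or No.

Comparing payoff streams over the 5 periods until play realigns: cooperate → 22(1+δ+…+δ^4); deviate → 33 + 10(δ+…+δ^4).
Cooperation is sustained iff (22−10)(δ+…+δ^4) ≥ 33−22.
δ+…+δ^4 = 1/9·(1−(1/9)^4)/(1−1/9) = 0.1250, and (33−22)/(22−10) = 0.9167.
0.1250 < 0.9167, so cooperation is not sustainable.

Yes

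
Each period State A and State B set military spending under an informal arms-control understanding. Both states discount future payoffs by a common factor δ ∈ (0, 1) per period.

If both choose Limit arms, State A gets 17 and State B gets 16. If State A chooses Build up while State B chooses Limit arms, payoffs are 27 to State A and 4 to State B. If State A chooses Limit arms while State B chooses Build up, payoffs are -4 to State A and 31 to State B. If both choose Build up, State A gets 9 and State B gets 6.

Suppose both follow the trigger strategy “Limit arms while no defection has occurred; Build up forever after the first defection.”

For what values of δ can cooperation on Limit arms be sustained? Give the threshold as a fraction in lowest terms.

3/5

State A: cooperation gives 17 each period; deviation gives 27 once then 9 forever.
  17/(1−δ) ≥ 27 + 9δ/(1−δ) ⇒ δ ≥ 10/18 = 5/9.
State B: cooperation gives 16 each period; deviation gives 31 once then 6 forever.
  δ ≥ 15/25 = 3/5.
Both must hold, so the binding constraint is State B's: δ ≥ 3/5.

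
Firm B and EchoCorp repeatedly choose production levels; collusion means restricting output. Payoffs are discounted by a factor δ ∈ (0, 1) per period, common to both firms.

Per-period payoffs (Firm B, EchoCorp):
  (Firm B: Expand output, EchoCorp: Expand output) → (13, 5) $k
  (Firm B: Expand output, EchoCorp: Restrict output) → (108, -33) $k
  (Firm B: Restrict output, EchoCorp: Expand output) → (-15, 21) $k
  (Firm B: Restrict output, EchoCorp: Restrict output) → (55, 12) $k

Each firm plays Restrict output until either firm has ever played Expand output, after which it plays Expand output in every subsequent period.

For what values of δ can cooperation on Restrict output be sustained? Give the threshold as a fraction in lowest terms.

9/16

Firm B's threshold: (108−55)/(108−13) = 53/95.
EchoCorp's threshold: (21−12)/(21−5) = 9/16.
53/95 < 9/16, so EchoCorp binds and δ* = 9/16.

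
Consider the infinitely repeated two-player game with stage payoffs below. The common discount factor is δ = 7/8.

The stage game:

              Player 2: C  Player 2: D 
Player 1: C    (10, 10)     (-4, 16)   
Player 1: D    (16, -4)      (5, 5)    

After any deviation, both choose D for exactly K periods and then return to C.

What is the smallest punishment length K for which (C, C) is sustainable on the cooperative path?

2

Need Σ_{k=1}^{K} δ^k ≥ (16−10)/(10−5) = 1.2000 at δ = 7/8.
At K = 1 the sum is 0.8750 < 1.2000; at K = 2 it is 1.6406 ≥ 1.2000.
So the minimum punishment length is K = 2.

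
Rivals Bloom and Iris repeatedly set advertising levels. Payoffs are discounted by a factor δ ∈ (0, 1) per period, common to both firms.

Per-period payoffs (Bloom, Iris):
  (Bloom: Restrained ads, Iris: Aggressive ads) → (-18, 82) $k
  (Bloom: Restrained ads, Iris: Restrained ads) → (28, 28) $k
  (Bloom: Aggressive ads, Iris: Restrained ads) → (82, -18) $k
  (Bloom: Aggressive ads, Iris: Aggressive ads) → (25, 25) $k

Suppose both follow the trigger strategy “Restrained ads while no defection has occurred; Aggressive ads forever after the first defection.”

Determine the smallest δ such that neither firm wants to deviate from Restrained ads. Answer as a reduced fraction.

18/19

One-period gain from deviating is 82 − 28 = 54. The loss is 28 − 25 = 3 in every subsequent period, with present value 3·δ/(1−δ).
Deviation is unprofitable when 3·δ/(1−δ) ≥ 54, i.e. δ/(1−δ) ≥ 18.
Equivalently δ ≥ 54/(54+3) = 18/19.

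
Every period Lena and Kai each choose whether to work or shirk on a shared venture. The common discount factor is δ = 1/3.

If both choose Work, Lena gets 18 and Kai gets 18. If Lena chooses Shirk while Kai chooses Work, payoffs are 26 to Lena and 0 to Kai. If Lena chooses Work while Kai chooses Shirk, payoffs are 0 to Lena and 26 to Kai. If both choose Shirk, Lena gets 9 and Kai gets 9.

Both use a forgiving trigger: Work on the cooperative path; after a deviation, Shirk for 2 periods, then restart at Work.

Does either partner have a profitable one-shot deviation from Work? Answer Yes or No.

Yes

IC: δ+…+δ^2 ≥ (26−18)/(18−9) = 8/9.
At δ = 1/3: partial sum = 0.4444 < 0.8889. Cooperation not sustainable.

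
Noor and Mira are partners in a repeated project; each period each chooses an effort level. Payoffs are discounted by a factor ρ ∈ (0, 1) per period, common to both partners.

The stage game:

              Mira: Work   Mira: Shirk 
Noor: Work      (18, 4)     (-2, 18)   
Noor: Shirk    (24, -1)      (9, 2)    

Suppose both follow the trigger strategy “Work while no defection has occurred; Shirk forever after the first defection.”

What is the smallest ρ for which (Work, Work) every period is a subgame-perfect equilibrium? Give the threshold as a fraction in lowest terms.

7/8

Noor's threshold: (24−18)/(24−9) = 2/5.
Mira's threshold: (18−4)/(18−2) = 7/8.
2/5 < 7/8, so Mira binds and ρ* = 7/8.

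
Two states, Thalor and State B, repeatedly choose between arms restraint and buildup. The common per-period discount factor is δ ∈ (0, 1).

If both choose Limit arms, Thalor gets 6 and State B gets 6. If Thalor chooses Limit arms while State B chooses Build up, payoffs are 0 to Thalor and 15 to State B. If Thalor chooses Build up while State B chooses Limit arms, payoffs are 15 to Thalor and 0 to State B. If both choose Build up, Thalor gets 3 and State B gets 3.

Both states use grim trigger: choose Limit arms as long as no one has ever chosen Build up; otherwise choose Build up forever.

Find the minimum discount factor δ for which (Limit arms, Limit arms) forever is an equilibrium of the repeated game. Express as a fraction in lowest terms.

3/4

Cooperation forever yields 6 each period: 6/(1−δ).
Deviating yields 15 once, then 3 forever: 15 + 3δ/(1−δ).
No profitable deviation requires 6/(1−δ) ≥ 15 + 3δ/(1−δ).
Multiplying by (1−δ): 6 ≥ 15(1−δ) + 3δ = 15 − 12δ.
So 12δ ≥ 9, i.e. δ ≥ 9/12 = 3/4.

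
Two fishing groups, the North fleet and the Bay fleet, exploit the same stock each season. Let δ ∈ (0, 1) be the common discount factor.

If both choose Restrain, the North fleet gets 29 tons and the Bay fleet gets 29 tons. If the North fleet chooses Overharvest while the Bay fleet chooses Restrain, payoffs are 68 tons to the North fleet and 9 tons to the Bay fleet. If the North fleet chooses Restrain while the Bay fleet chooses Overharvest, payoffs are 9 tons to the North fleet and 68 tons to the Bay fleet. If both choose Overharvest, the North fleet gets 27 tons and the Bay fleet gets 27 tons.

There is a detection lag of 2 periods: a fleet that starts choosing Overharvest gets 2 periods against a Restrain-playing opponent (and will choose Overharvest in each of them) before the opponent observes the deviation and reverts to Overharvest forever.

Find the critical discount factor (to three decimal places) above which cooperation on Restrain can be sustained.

0.975

Deviating for the 2 undetected periods gains 68−29 = 39 per period over cooperation, then loses 29−27 = 2 per period forever once punishment starts.
Gain: 39(1 + δ + … + δ^1); loss: 2·δ^2/(1−δ).
No profitable deviation ⇔ 39(1−δ^2) ≤ 2·δ^2, i.e. δ^2 ≥ 39/(39+2) = 39/41.
Hence δ ≥ (39/41)^(1/2) ≈ 0.975.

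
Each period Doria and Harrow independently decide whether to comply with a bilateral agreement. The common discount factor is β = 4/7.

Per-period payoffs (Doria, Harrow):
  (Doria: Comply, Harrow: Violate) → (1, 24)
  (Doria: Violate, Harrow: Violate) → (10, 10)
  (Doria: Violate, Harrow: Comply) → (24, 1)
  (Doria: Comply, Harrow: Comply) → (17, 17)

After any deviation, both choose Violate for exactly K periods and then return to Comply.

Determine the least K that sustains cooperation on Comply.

No profitable deviation requires (17−10)(β+…+β^K) ≥ 24−17, i.e. β+…+β^K ≥ 1 ≈ 1.0000.
With β = 4/7, the partial sums are K=1: 0.5714, K=2: 0.8980, K=3: 1.0845.
K = 3 is the first length at which the sum reaches 1.0000.

3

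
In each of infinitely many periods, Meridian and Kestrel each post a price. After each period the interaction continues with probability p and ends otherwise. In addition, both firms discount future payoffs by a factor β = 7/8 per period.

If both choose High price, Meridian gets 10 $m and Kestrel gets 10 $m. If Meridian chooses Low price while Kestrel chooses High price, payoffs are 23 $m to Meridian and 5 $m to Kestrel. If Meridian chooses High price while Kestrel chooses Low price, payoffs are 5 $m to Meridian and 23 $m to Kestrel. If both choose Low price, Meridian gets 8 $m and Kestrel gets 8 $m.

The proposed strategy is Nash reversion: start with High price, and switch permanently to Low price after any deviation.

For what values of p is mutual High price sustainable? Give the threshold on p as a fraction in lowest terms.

Expected continuation weight on next period's payoff is β·p = 7/8·p, which plays the role of the discount factor.
Cooperation requires 7/8·p ≥ (23−10)/(23−8) = 13/15, hence p ≥ 104/105.

104/105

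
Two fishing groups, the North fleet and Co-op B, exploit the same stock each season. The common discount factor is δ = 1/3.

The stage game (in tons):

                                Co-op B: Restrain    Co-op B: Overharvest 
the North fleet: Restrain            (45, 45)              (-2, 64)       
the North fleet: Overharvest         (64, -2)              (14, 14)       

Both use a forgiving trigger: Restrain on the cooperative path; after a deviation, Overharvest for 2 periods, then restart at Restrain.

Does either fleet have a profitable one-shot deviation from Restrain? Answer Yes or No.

A one-shot deviation gives 64 now, then 14 for 2 periods, then back to 45.
Gain from deviating: (64−45) today; loss: (45−14) in each of the next 2 periods.
No-deviation condition: (45−14)(δ+…+δ^2) ≥ 64−45, i.e. δ+…+δ^2 ≥ 19/31.
At δ = 1/3: δ+…+δ^2 = 0.4444 < 0.6129.
So cooperation is not sustainable.

Yes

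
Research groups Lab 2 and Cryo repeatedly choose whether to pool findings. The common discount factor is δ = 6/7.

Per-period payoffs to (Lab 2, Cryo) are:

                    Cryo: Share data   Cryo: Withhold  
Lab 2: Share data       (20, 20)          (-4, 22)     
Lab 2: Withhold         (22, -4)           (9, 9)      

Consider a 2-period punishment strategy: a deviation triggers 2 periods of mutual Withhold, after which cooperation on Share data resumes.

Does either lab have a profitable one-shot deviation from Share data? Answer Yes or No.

A one-shot deviation gives 22 now, then 9 for 2 periods, then back to 20.
Gain from deviating: (22−20) today; loss: (20−9) in each of the next 2 periods.
No-deviation condition: (20−9)(δ+…+δ^2) ≥ 22−20, i.e. δ+…+δ^2 ≥ 2/11.
At δ = 6/7: δ+…+δ^2 = 1.5918 ≥ 0.1818.
So cooperation is sustainable.

No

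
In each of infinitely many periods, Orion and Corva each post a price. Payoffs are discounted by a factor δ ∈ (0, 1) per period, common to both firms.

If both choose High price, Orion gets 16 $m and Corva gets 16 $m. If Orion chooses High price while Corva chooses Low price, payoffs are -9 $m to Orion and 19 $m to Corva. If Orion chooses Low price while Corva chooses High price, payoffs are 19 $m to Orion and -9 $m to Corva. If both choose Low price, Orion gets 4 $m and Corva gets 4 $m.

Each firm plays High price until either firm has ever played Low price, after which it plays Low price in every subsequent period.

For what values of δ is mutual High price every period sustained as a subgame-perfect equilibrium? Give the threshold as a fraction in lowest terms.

Under grim trigger the critical discount factor is (T−C)/(T−P) with T = 19, C = 16, P = 4.
δ* = (19−16)/(19−4) = 3/15 = 1/5.

1/5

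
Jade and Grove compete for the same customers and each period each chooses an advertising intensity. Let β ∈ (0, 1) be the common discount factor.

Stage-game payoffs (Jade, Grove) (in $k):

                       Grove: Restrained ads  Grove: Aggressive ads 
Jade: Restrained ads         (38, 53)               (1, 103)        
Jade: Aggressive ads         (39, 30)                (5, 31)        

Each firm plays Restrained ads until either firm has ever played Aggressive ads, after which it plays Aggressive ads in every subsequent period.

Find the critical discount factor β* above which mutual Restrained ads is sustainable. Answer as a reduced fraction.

For Jade: deviation gain 39−38 = 1, per-period punishment loss 38−5 = 33. IC gives β ≥ 1/34.
For Grove: gain 50, loss 22 per period, so β ≥ 50/72 = 25/36.
The tighter constraint is Grove's, so cooperation needs β ≥ 25/36.

25/36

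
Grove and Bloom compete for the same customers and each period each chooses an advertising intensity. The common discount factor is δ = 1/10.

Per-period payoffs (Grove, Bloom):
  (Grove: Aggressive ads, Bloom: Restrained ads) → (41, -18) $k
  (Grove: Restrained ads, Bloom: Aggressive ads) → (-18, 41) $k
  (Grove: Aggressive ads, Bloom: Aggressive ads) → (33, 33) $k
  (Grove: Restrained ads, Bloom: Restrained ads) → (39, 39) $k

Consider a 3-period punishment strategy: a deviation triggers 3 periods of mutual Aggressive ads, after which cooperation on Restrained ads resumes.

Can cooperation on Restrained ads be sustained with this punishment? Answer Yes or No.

IC: δ+…+δ^3 ≥ (41−39)/(39−33) = 1/3.
At δ = 1/10: partial sum = 0.1110 < 0.3333. Cooperation not sustainable.

No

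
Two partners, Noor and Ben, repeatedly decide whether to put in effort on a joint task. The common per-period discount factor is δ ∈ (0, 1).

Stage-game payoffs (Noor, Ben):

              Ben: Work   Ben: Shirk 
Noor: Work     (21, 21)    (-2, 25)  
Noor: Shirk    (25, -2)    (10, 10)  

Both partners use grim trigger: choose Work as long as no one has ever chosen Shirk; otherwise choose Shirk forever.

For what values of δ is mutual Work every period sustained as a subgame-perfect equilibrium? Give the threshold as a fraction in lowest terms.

One-period gain from deviating is 25 − 21 = 4. The loss is 21 − 10 = 11 in every subsequent period, with present value 11·δ/(1−δ).
Deviation is unprofitable when 11·δ/(1−δ) ≥ 4, i.e. δ/(1−δ) ≥ 4/11.
Equivalently δ ≥ 4/(4+11) = 4/15.

4/15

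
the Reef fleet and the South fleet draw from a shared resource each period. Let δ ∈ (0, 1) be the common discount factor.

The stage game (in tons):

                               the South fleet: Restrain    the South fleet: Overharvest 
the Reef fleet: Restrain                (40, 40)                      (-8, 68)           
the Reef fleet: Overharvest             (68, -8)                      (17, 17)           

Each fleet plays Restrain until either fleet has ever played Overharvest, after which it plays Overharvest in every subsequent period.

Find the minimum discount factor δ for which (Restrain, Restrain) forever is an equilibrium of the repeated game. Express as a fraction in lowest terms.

28/51

Cooperation forever yields 40 each period: 40/(1−δ).
Deviating yields 68 once, then 17 forever: 68 + 17δ/(1−δ).
No profitable deviation requires 40/(1−δ) ≥ 68 + 17δ/(1−δ).
Multiplying by (1−δ): 40 ≥ 68(1−δ) + 17δ = 68 − 51δ.
So 51δ ≥ 28, i.e. δ ≥ 28/51.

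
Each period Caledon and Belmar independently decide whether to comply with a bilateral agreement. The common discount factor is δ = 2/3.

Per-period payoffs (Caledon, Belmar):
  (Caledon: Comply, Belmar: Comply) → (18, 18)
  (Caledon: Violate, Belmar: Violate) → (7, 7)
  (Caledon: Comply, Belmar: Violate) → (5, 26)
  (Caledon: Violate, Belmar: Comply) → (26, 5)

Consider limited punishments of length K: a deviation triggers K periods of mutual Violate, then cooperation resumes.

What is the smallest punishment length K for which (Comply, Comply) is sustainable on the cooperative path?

2

No profitable deviation requires (18−7)(δ+…+δ^K) ≥ 26−18, i.e. δ+…+δ^K ≥ 8/11 ≈ 0.7273.
With δ = 2/3, the partial sums are K=1: 0.6667, K=2: 1.1111.
K = 2 is the first length at which the sum reaches 0.7273.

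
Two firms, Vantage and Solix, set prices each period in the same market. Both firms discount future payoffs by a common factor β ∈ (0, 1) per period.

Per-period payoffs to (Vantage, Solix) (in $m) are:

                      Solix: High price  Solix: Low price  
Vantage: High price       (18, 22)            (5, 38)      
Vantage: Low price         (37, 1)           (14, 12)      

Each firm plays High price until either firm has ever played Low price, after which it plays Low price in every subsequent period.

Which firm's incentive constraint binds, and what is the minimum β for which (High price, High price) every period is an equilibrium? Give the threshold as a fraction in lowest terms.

Vantage's threshold: (37−18)/(37−14) = 19/23.
Solix's threshold: (38−22)/(38−12) = 8/13.
19/23 > 8/13, so Vantage binds and β* = 19/23.

Vantage; β ≥ 19/23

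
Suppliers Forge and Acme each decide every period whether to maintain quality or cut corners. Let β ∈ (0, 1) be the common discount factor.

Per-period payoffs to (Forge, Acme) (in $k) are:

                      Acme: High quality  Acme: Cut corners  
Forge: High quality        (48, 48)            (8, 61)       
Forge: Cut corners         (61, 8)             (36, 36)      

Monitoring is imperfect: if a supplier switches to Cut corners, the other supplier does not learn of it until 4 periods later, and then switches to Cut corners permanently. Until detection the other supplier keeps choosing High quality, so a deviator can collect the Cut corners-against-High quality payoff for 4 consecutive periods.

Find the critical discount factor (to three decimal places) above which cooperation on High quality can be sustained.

Deviating for the 4 undetected periods gains 61−48 = 13 per period over cooperation, then loses 48−36 = 12 per period forever once punishment starts.
Gain: 13(1 + β + … + β^3); loss: 12·β^4/(1−β).
No profitable deviation ⇔ 13(1−β^4) ≤ 12·β^4, i.e. β^4 ≥ 13/(13+12) = 13/25.
Hence β ≥ (13/25)^(1/4) ≈ 0.849.

0.849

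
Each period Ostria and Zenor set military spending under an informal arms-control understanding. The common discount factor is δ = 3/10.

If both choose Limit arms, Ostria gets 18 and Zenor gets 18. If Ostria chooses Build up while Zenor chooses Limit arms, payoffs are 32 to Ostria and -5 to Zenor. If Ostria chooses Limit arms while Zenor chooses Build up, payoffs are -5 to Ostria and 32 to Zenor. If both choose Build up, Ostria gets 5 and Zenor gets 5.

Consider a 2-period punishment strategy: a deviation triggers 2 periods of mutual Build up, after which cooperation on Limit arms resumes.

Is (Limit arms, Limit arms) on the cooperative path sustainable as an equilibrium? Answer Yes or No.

No

IC: δ+…+δ^2 ≥ (32−18)/(18−5) = 14/13.
At δ = 3/10: partial sum = 0.3900 < 1.0769. Cooperation not sustainable.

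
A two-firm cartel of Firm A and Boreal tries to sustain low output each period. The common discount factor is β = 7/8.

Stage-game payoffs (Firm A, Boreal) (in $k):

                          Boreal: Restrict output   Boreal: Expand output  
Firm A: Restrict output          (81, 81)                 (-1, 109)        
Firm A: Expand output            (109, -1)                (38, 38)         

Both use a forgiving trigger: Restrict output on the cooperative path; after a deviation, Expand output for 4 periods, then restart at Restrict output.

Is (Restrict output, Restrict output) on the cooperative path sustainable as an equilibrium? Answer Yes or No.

A one-shot deviation gives 109 now, then 38 for 4 periods, then back to 81.
Gain from deviating: (109−81) today; loss: (81−38) in each of the next 4 periods.
No-deviation condition: (81−38)(β+…+β^4) ≥ 109−81, i.e. β+…+β^4 ≥ 28/43.
At β = 7/8: β+…+β^4 = 2.8967 ≥ 0.6512.
So cooperation is sustainable.

Yes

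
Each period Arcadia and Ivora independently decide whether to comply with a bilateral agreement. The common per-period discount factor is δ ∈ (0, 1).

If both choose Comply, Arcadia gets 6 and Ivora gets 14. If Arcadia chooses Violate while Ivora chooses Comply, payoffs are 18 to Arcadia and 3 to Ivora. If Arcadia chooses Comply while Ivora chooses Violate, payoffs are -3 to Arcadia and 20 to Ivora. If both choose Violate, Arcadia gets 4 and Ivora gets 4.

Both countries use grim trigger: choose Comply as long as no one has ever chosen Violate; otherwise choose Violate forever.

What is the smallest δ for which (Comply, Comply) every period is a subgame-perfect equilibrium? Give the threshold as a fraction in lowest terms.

Arcadia's threshold: (18−6)/(18−4) = 6/7.
Ivora's threshold: (20−14)/(20−4) = 3/8.
6/7 > 3/8, so Arcadia binds and δ* = 6/7.

6/7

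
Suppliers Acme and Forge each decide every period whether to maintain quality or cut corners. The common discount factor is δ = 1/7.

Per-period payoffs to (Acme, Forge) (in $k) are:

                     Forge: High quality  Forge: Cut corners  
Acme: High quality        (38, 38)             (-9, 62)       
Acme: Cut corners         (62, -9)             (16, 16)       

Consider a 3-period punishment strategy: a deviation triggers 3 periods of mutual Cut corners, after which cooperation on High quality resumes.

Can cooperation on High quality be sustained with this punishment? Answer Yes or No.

IC: δ+…+δ^3 ≥ (62−38)/(38−16) = 12/11.
At δ = 1/7: partial sum = 0.1662 < 1.0909. Cooperation not sustainable.

No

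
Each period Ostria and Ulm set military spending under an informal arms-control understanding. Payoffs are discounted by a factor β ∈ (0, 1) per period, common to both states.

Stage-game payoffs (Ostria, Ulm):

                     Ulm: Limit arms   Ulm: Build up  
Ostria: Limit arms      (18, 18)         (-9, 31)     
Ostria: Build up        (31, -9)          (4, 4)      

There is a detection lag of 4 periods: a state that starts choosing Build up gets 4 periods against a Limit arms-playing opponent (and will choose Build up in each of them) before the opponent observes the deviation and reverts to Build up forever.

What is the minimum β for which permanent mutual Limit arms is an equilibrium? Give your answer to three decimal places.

0.833

A deviator earns 31 for 4 periods, then 4 forever; cooperating earns 18 forever. Multiplying the IC by (1−β):
18 ≥ 31(1−β^4) + 4β^4, so 27·β^4 ≥ 13 and β^4 ≥ 13/27.
β ≥ (13/27)^(1/4) ≈ 0.833.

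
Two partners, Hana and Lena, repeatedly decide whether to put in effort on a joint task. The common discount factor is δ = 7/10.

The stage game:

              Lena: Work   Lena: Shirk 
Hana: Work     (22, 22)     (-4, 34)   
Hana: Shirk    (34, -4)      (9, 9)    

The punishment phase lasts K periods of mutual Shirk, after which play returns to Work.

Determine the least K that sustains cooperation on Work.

2

No profitable deviation requires (22−9)(δ+…+δ^K) ≥ 34−22, i.e. δ+…+δ^K ≥ 12/13 ≈ 0.9231.
With δ = 7/10, the partial sums are K=1: 0.7000, K=2: 1.1900.
K = 2 is the first length at which the sum reaches 0.9231.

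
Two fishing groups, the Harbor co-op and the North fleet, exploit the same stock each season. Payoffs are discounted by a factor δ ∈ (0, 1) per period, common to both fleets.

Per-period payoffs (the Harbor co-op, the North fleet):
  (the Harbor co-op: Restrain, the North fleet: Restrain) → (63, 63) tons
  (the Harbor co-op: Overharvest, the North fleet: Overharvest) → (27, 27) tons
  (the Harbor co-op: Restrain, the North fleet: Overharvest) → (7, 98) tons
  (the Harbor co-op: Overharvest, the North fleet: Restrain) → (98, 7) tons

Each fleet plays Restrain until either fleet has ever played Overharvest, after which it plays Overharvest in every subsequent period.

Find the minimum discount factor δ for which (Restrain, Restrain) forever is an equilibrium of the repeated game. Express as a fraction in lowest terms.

One-period gain from deviating is 98 − 63 = 35. The loss is 63 − 27 = 36 in every subsequent period, with present value 36·δ/(1−δ).
Deviation is unprofitable when 36·δ/(1−δ) ≥ 35, i.e. δ/(1−δ) ≥ 35/36.
Equivalently δ ≥ 35/(35+36) = 35/71.

35/71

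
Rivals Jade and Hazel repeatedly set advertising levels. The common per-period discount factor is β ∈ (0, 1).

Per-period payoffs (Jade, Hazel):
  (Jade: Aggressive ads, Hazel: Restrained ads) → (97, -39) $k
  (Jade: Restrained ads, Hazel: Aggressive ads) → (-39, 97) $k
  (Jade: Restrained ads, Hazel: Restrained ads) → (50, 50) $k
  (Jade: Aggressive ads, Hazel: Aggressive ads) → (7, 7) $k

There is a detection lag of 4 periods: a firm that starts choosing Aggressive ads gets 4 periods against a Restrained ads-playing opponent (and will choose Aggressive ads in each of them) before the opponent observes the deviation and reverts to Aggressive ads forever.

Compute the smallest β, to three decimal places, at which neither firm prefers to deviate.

0.850

The best deviation is to choose Aggressive ads for all 4 undetected periods, earning 97 each, then 7 forever once detected.
Deviation value: 97(1−β^4)/(1−β) + 7β^4/(1−β); cooperation value: 50/(1−β).
IC: 50 ≥ 97(1−β^4) + 7β^4 = 97 − 90β^4.
So β^4 ≥ 47/90, giving β ≥ (47/90)^(1/4) ≈ 0.850.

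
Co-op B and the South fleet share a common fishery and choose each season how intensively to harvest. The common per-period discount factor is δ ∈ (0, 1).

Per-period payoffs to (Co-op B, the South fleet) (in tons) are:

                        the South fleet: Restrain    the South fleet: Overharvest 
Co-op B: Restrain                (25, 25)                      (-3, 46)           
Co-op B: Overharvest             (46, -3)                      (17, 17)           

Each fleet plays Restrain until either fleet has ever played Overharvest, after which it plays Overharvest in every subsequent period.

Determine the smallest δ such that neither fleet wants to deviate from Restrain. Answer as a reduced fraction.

21/29

Under grim trigger the critical discount factor is (T−C)/(T−P) with T = 46, C = 25, P = 17.
δ* = (46−25)/(46−17) = 21/29.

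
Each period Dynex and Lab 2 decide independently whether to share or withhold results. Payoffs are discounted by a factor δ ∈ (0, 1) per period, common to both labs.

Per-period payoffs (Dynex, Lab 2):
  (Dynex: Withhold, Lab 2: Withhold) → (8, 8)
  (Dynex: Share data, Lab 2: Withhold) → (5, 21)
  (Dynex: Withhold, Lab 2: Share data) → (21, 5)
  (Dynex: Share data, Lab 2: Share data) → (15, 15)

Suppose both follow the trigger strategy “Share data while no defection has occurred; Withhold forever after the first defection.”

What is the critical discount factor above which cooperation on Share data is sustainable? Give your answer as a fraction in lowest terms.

6/13

15/(1−δ) ≥ 21 + 8δ/(1−δ)
15 ≥ 21 − 13δ
δ ≥ 6/13.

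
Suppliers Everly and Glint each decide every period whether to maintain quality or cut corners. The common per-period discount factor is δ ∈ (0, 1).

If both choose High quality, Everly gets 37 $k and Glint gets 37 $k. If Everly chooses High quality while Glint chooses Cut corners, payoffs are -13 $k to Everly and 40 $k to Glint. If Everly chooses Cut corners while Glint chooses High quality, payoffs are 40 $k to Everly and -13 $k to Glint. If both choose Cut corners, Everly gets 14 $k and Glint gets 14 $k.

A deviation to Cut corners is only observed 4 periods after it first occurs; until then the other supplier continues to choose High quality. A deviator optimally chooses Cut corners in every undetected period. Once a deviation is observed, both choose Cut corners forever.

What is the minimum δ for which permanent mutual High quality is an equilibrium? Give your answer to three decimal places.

A deviator earns 40 for 4 periods, then 14 forever; cooperating earns 37 forever. Multiplying the IC by (1−δ):
37 ≥ 40(1−δ^4) + 14δ^4, so 26·δ^4 ≥ 3 and δ^4 ≥ 3/26.
δ ≥ (3/26)^(1/4) ≈ 0.583.

0.583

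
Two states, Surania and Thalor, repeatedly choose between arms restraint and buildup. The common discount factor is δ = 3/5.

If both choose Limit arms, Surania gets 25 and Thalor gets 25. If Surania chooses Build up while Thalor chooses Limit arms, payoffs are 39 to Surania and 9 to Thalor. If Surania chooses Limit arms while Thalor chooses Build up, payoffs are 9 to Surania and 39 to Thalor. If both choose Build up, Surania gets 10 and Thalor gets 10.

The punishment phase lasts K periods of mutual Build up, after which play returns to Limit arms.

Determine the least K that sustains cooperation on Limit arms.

No profitable deviation requires (25−10)(δ+…+δ^K) ≥ 39−25, i.e. δ+…+δ^K ≥ 14/15 ≈ 0.9333.
With δ = 3/5, the partial sums are K=1: 0.6000, K=2: 0.9600.
K = 2 is the first length at which the sum reaches 0.9333.

2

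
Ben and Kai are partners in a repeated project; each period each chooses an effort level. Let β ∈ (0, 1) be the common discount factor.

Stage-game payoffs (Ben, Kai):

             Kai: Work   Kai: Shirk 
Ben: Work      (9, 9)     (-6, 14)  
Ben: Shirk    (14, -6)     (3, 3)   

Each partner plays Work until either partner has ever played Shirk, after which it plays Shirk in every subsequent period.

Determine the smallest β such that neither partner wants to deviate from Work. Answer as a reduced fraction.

5/11

Cooperation forever yields 9 each period: 9/(1−β).
Deviating yields 14 once, then 3 forever: 14 + 3β/(1−β).
No profitable deviation requires 9/(1−β) ≥ 14 + 3β/(1−β).
Multiplying by (1−β): 9 ≥ 14(1−β) + 3β = 14 − 11β.
So 11β ≥ 5, i.e. β ≥ 5/11.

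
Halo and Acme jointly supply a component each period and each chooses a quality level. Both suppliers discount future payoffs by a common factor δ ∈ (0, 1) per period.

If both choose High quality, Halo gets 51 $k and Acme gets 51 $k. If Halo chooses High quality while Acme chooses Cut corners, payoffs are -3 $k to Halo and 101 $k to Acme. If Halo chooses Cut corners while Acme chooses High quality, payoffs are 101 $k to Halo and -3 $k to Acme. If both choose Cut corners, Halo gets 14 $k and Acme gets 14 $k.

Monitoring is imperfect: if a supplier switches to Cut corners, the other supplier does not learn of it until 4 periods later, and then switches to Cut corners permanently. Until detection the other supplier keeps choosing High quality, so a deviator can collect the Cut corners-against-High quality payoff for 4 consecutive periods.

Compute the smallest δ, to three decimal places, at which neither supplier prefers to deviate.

0.871

Deviating for the 4 undetected periods gains 101−51 = 50 per period over cooperation, then loses 51−14 = 37 per period forever once punishment starts.
Gain: 50(1 + δ + … + δ^3); loss: 37·δ^4/(1−δ).
No profitable deviation ⇔ 50(1−δ^4) ≤ 37·δ^4, i.e. δ^4 ≥ 50/(50+37) = 50/87.
Hence δ ≥ (50/87)^(1/4) ≈ 0.871.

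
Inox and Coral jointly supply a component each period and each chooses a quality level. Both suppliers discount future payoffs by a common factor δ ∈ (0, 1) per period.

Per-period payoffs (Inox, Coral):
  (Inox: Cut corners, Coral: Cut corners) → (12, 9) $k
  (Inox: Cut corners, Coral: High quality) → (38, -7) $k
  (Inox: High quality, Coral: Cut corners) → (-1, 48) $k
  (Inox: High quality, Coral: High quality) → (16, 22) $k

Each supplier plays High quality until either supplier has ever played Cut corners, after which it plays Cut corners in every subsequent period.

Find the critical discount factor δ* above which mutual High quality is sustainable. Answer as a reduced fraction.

Inox's threshold: (38−16)/(38−12) = 11/13.
Coral's threshold: (48−22)/(48−9) = 2/3.
11/13 > 2/3, so Inox binds and δ* = 11/13.

11/13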